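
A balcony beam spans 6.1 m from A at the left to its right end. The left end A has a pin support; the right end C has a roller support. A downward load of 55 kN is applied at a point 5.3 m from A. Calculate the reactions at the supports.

ΣM about A: C_y·6.1 − 55·5.3 = 0 → C_y = 291.5/6.1 = 47.7869 ≈ 47.79 kN.
ΣF_y = 0: A_y + 47.7869 − 55 = 0 → A_y = 7.213 kN.
ΣF_x = 0: no horizontal applied forces, so A_x = 0.

A_x = 0, A_y = 7.213 kN, C_y = 47.79 kN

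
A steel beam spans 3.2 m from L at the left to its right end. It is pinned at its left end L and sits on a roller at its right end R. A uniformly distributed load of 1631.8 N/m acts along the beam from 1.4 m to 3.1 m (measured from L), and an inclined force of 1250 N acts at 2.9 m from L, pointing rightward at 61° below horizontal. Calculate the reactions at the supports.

L_x = -606.0 N, L_y = 926.0 N, R_y = 2941 N

Resultant of the distributed load: 1631.8 × 1.7 = 2774.06 N at 2.25 m from L.
Taking moments about L: R_y·3.2 − (1631.8·1.7)·2.25 − 1250·sin61°·2.9 = 0 → R_y = 9412.13/3.2 = 2941.29 ≈ 2941 N.
ΣF_y = 0: L_y + 2941.29 − 1631.8·1.7 − 1250·sin61° = 0 → L_y = 926.0 N.
ΣF_x = 0: L_x + 1250·cos61° = 0 → L_x = -606.0 N.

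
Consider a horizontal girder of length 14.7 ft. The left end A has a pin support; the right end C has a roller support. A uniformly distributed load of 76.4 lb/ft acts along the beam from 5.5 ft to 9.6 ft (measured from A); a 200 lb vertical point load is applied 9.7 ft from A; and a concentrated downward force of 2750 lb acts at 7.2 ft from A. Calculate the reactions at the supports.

A_x = 0, A_y = 1623 lb, C_y = 1640 lb

Resultant of the distributed load: 76.4 × 4.1 = 313.24 lb at 7.55 ft from A.
Moments about A: C_y·14.7 − (76.4·4.1)·7.55 − 200·9.7 − 2750·7.2 = 0 → C_y = 24104.962/14.7 = 1639.79 ≈ 1640 lb.
ΣF_y = 0: A_y + 1639.79 − 76.4·4.1 − 200 − 2750 = 0 → A_y = 1623 lb.
ΣF_x = 0: no horizontal applied forces, so A_x = 0.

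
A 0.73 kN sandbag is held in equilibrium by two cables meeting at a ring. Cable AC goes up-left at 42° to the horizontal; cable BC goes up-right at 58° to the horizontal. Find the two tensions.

ΣF_x = 0: −T_AC·cos42° + T_BC·cos58° = 0 → T_BC = 1.40237·T_AC.
ΣF_y = 0: T_AC·sin42° + T_BC·sin58° = 0.73.
Substitute: T_AC·(0.669131 + 1.40237·0.848048) = 0.73 → T_AC = 0.392809 ≈ 0.3928 kN.
Then T_BC = 1.40237 × 0.392809 = 0.5509 kN.

T_AC = 0.3928 kN, T_BC = 0.5509 kN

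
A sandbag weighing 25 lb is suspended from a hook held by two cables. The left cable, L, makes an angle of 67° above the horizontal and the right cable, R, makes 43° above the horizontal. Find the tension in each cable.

ΣF_x = 0: −T_L·cos67° + T_R·cos43° = 0 → T_R = 0.534257·T_L.
ΣF_y = 0: T_L·sin67° + T_R·sin43° = 25.
Substitute: T_L·(0.920505 + 0.534257·0.681998) = 25 → T_L = 19.4573 ≈ 19.46 lb.
Then T_R = 0.534257 × 19.4573 = 10.40 lb.

T_L = 19.46 lb, T_R = 10.40 lb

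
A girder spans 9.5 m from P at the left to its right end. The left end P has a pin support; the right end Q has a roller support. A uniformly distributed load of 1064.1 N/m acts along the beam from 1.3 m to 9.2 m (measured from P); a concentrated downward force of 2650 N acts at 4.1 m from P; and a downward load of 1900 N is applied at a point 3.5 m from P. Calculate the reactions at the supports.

Resultant of the distributed load: 1064.1 × 7.9 = 8406.39 N at 5.25 m from P.
ΣM about P: Q_y·9.5 − (1064.1·7.9)·5.25 − 2650·4.1 − 1900·3.5 = 0 → Q_y = 61648.5475/9.5 = 6489.32 ≈ 6489 N.
ΣF_y = 0: P_y + 6489.32 − 1064.1·7.9 − 2650 − 1900 = 0 → P_y = 6467 N.
ΣF_x = 0: no horizontal applied forces, so P_x = 0.

P_x = 0, P_y = 6467 N, Q_y = 6489 N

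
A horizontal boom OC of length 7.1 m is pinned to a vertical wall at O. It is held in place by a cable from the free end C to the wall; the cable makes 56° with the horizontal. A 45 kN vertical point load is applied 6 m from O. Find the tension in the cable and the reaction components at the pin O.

ΣM about O: T·sin56°·7.1 − 45·6 = 0 → T = 270/(7.1·0.829038) = 45.8702 ≈ 45.87 kN.
ΣF_x = 0: O_x − T·cos56° = 0 → O_x = 45.8702 × 0.559193 = 25.65 kN.
ΣF_y = 0: O_y + T·sin56° − 45 = 0 → O_y = 45 − 45.8702 × 0.829038 = 6.972 kN.

T = 45.87 kN, O_x = 25.65 kN, O_y = 6.972 kN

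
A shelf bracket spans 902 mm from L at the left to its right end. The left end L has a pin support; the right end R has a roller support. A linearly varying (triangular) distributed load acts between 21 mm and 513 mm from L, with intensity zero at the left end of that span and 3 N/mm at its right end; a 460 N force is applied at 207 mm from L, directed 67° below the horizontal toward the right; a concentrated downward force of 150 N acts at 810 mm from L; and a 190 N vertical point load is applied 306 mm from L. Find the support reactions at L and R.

Resultant of the triangular load: ½ × 3 × 492 = 738 N, acting at 349 mm from L (one-third of the span from the peak).
Taking moments about L: R_y·902 − (½·3·492)·349 − 460·sin67°·207 − 150·810 − 190·306 = 0 → R_y = 524852/902 = 581.876 ≈ 581.9 N.
ΣF_y = 0: L_y + 581.876 − ½·3·492 − 460·sin67° − 150 − 190 = 0 → L_y = 919.6 N.
ΣF_x = 0: L_x + 460·cos67° = 0 → L_x = -179.7 N.

L_x = -179.7 N, L_y = 919.6 N, R_y = 581.9 N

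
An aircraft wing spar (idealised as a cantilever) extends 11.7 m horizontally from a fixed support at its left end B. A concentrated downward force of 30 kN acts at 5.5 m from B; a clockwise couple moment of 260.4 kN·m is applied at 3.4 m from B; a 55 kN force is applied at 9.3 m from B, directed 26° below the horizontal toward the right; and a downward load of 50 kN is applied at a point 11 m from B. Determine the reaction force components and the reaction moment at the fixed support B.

ΣF_x = 0: B_x + 55·cos26° = 0 → B_x = -49.43 kN.
ΣF_y = 0: B_y − 30 − 55·sin26° − 50 = 0 → B_y = 104.1 kN.
ΣM about B: M_B − 30·5.5 − 260.4 − 55·sin26°·9.3 − 50·11 = 0 → M_B = 1200 kN·m.

B_x = -49.43 kN, B_y = 104.1 kN, M_B = 1200 kN·m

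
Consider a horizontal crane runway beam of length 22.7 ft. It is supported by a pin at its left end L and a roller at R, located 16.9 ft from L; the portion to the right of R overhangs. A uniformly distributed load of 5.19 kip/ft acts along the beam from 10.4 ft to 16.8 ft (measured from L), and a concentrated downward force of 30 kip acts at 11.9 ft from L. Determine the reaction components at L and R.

Resultant of the distributed load: 5.19 × 6.4 = 33.216 kip at 13.6 ft from L.
ΣM about L: R_y·16.9 − (5.19·6.4)·13.6 − 30·11.9 = 0 → R_y = 808.7376/16.9 = 47.8543 ≈ 47.85 kip.
ΣF_y = 0: L_y + 47.8543 − 5.19·6.4 − 30 = 0 → L_y = 15.36 kip.
ΣF_x = 0: no horizontal applied forces, so L_x = 0.

L_x = 0, L_y = 15.36 kip, R_y = 47.85 kip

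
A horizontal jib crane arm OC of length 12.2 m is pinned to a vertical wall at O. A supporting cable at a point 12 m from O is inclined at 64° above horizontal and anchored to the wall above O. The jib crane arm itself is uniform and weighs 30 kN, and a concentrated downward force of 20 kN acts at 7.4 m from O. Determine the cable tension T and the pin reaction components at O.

T = 30.69 kN, O_x = 13.45 kN, O_y = 22.42 kN

ΣM about O: T·sin64°·12 − 30·6.1 − 20·7.4 = 0 → T = 331/(12·0.898794) = 30.6893 ≈ 30.69 kN.
ΣF_x = 0: O_x − T·cos64° = 0 → O_x = 30.6893 × 0.438371 = 13.45 kN.
ΣF_y = 0: O_y + T·sin64° − 30 − 20 = 0 → O_y = 50 − 30.6893 × 0.898794 = 22.42 kN.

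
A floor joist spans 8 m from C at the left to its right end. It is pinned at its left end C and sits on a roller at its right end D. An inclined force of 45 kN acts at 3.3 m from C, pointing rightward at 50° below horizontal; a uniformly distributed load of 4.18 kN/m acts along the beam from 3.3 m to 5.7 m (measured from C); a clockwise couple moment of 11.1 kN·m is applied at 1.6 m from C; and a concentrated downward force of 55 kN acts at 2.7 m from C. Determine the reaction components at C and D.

Resultant of the distributed load: 4.18 × 2.4 = 10.032 kN at 4.5 m from C.
ΣM about C: D_y·8 − 45·sin50°·3.3 − (4.18·2.4)·4.5 − 11.1 − 55·2.7 = 0 → D_y = 318.502/8 = 39.8128 ≈ 39.81 kN.
ΣF_y = 0: C_y + 39.8128 − 45·sin50° − 4.18·2.4 − 55 = 0 → C_y = 59.69 kN.
ΣF_x = 0: C_x + 45·cos50° = 0 → C_x = -28.93 kN.

C_x = -28.93 kN, C_y = 59.69 kN, D_y = 39.81 kN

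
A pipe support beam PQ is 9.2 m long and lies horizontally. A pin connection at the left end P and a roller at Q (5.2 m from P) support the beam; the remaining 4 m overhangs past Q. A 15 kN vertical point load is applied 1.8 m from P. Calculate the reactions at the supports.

P_x = 0, P_y = 9.808 kN, Q_y = 5.192 kN

Moments about P: Q_y·5.2 − 15·1.8 = 0 → Q_y = 27/5.2 = 5.19231 ≈ 5.192 kN.
ΣF_y = 0: P_y + 5.19231 − 15 = 0 → P_y = 9.808 kN.
ΣF_x = 0: no horizontal applied forces, so P_x = 0.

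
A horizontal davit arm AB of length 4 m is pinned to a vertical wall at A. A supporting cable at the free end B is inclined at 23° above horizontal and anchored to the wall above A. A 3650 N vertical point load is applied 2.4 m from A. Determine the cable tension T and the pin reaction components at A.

ΣM about A: T·sin23°·4 − 3650·2.4 = 0 → T = 8760/(4·0.390731) = 5604.88 ≈ 5605 N.
ΣF_x = 0: A_x − T·cos23° = 0 → A_x = 5604.88 × 0.920505 = 5159 N.
ΣF_y = 0: A_y + T·sin23° − 3650 = 0 → A_y = 3650 − 5604.88 × 0.390731 = 1460 N.

T = 5605 N, A_x = 5159 N, A_y = 1460 N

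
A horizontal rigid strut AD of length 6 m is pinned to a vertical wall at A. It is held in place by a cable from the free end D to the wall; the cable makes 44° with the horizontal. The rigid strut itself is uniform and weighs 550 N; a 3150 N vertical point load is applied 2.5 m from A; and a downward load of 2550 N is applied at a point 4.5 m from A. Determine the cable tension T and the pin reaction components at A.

ΣM about A: T·sin44°·6 − 550·3 − 3150·2.5 − 2550·4.5 = 0 → T = 21000/(6·0.694658) = 5038.45 ≈ 5038 N.
ΣF_x = 0: A_x − T·cos44° = 0 → A_x = 5038.45 × 0.71934 = 3624 N.
ΣF_y = 0: A_y + T·sin44° − 550 − 3150 − 2550 = 0 → A_y = 6250 − 5038.45 × 0.694658 = 2750 N.

T = 5038 N, A_x = 3624 N, A_y = 2750 N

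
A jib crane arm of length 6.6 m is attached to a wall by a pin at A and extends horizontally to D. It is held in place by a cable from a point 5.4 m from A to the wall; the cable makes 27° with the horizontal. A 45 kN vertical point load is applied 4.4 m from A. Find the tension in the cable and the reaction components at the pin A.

T = 80.77 kN, A_x = 71.96 kN, A_y = 8.333 kN

ΣM about A: T·sin27°·5.4 − 45·4.4 = 0 → T = 198/(5.4·0.45399) = 80.7654 ≈ 80.77 kN.
ΣF_x = 0: A_x − T·cos27° = 0 → A_x = 80.7654 × 0.891007 = 71.96 kN.
ΣF_y = 0: A_y + T·sin27° − 45 = 0 → A_y = 45 − 80.7654 × 0.45399 = 8.333 kN.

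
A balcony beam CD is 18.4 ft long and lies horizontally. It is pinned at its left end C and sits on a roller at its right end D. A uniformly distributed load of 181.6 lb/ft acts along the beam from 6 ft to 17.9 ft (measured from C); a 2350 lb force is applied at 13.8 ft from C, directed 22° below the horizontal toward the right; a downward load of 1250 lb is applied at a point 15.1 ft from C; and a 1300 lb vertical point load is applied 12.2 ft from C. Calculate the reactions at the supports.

Resultant of the distributed load: 181.6 × 11.9 = 2161.04 lb at 11.95 ft from C.
ΣM about C: D_y·18.4 − (181.6·11.9)·11.95 − 2350·sin22°·13.8 − 1250·15.1 − 1300·12.2 = 0 → D_y = 72707.9/18.4 = 3951.52 ≈ 3952 lb.
ΣF_y = 0: C_y + 3951.52 − 181.6·11.9 − 2350·sin22° − 1250 − 1300 = 0 → C_y = 1640 lb.
ΣF_x = 0: C_x + 2350·cos22° = 0 → C_x = -2179 lb.

C_x = -2179 lb, C_y = 1640 lb, D_y = 3952 lb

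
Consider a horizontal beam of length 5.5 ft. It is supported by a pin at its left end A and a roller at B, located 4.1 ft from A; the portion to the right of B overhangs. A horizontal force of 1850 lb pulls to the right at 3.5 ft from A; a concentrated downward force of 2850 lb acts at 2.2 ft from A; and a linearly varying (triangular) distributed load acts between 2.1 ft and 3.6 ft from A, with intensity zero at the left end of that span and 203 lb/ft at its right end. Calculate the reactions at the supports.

Resultant of the triangular load: ½ × 203 × 1.5 = 152.25 lb, acting at 3.1 ft from A (one-third of the span from the peak).
Moments about A: B_y·4.1 − 2850·2.2 − (½·203·1.5)·3.1 = 0 → B_y = 6741.975/4.1 = 1644.38 ≈ 1644 lb.
ΣF_y = 0: A_y + 1644.38 − 2850 − ½·203·1.5 = 0 → A_y = 1358 lb.
ΣF_x = 0: A_x + 1850 = 0 → A_x = -1850 lb.

A_x = -1850 lb, A_y = 1358 lb, B_y = 1644 lb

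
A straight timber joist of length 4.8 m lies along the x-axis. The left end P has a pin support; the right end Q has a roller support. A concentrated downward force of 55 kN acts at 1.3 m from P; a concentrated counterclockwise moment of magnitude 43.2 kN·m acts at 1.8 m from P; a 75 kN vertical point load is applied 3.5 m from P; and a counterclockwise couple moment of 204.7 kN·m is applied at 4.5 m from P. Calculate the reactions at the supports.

P_x = 0, P_y = 112.1 kN, Q_y = 17.94 kN

ΣM about P: Q_y·4.8 − 55·1.3 + 43.2 − 75·3.5 + 204.7 = 0 → Q_y = 86.1/4.8 = 17.9375 ≈ 17.94 kN.
ΣF_y = 0: P_y + 17.9375 − 55 − 75 = 0 → P_y = 112.1 kN.
ΣF_x = 0: no horizontal applied forces, so P_x = 0.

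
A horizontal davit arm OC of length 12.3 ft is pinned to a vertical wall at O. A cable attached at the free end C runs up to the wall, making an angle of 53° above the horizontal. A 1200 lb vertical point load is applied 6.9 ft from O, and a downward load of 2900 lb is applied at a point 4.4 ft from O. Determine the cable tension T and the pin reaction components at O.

ΣM about O: T·sin53°·12.3 − 1200·6.9 − 2900·4.4 = 0 → T = 21040/(12.3·0.798636) = 2141.86 ≈ 2142 lb.
ΣF_x = 0: O_x − T·cos53° = 0 → O_x = 2141.86 × 0.601815 = 1289 lb.
ΣF_y = 0: O_y + T·sin53° − 1200 − 2900 = 0 → O_y = 4100 − 2141.86 × 0.798636 = 2389 lb.

T = 2142 lb, O_x = 1289 lb, O_y = 2389 lb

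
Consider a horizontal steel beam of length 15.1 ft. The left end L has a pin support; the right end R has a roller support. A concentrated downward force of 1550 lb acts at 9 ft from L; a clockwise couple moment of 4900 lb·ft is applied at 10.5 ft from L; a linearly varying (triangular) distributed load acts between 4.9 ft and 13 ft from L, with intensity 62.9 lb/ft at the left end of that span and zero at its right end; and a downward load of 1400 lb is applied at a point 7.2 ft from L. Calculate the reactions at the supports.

Resultant of the triangular load: ½ × 62.9 × 8.1 = 254.745 lb, acting at 7.6 ft from L (one-third of the span from the peak).
Moments about L: R_y·15.1 − 1550·9 − 4900 − (½·62.9·8.1)·7.6 − 1400·7.2 = 0 → R_y = 30866.062/15.1 = 2044.11 ≈ 2044 lb.
ΣF_y = 0: L_y + 2044.11 − 1550 − ½·62.9·8.1 − 1400 = 0 → L_y = 1161 lb.
ΣF_x = 0: no horizontal applied forces, so L_x = 0.

L_x = 0, L_y = 1161 lb, R_y = 2044 lb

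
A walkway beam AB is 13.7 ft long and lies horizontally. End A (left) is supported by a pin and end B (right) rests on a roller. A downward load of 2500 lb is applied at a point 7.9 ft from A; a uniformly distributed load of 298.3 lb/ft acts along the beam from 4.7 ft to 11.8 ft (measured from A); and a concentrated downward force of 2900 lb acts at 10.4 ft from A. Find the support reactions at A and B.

Resultant of the distributed load: 298.3 × 7.1 = 2117.93 lb at 8.25 ft from A.
Moments about A: B_y·13.7 − 2500·7.9 − (298.3·7.1)·8.25 − 2900·10.4 = 0 → B_y = 67382.9225/13.7 = 4918.46 ≈ 4918 lb.
ΣF_y = 0: A_y + 4918.46 − 2500 − 298.3·7.1 − 2900 = 0 → A_y = 2599 lb.
ΣF_x = 0: no horizontal applied forces, so A_x = 0.

A_x = 0, A_y = 2599 lb, B_y = 4918 lb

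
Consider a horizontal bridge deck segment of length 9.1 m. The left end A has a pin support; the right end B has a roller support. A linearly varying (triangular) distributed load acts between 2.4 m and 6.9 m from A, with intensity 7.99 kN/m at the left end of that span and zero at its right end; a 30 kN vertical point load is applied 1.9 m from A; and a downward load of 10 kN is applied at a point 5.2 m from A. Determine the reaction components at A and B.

Resultant of the triangular load: ½ × 7.99 × 4.5 = 17.9775 kN, acting at 3.9 m from A (one-third of the span from the peak).
Moments about A: B_y·9.1 − (½·7.99·4.5)·3.9 − 30·1.9 − 10·5.2 = 0 → B_y = 179.11225/9.1 = 19.6827 ≈ 19.68 kN.
ΣF_y = 0: A_y + 19.6827 − ½·7.99·4.5 − 30 − 10 = 0 → A_y = 38.29 kN.
ΣF_x = 0: no horizontal applied forces, so A_x = 0.

A_x = 0, A_y = 38.29 kN, B_y = 19.68 kN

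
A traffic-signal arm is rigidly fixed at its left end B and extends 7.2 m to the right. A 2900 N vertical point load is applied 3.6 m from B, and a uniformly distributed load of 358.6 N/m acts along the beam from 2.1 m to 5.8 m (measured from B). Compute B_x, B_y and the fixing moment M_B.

Resultant of the distributed load: 358.6 × 3.7 = 1326.82 N at 3.95 m from B.
ΣF_x = 0: B_x = 0.
ΣF_y = 0: B_y − 2900 − 358.6·3.7 = 0 → B_y = 4227 N.
ΣM about B: M_B − 2900·3.6 − (358.6·3.7)·3.95 = 0 → M_B = 15680 N·m.

B_x = 0, B_y = 4227 N, M_B = 15680 N·m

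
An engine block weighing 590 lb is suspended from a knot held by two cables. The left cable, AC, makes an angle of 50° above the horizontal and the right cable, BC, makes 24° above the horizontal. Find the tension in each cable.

T_AC = 560.7 lb, T_BC = 394.5 lb

ΣF_x = 0: −T_AC·cos50° + T_BC·cos24° = 0 → T_BC = 0.703619·T_AC.
ΣF_y = 0: T_AC·sin50° + T_BC·sin24° = 590.
Substitute: T_AC·(0.766044 + 0.703619·0.406737) = 590 → T_AC = 560.713 ≈ 560.7 lb.
Then T_BC = 0.703619 × 560.713 = 394.5 lb.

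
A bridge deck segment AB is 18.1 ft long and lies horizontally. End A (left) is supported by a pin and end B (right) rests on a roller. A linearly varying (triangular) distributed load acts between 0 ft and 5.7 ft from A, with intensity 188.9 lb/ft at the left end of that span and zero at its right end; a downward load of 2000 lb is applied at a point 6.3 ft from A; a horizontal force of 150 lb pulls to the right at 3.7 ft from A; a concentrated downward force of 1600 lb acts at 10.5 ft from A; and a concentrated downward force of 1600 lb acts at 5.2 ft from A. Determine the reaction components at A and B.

Resultant of the triangular load: ½ × 188.9 × 5.7 = 538.365 lb, acting at 1.9 ft from A (one-third of the span from the peak).
ΣM about A: B_y·18.1 − (½·188.9·5.7)·1.9 − 2000·6.3 − 1600·10.5 − 1600·5.2 = 0 → B_y = 38742.8935/18.1 = 2140.49 ≈ 2140 lb.
ΣF_y = 0: A_y + 2140.49 − ½·188.9·5.7 − 2000 − 1600 − 1600 = 0 → A_y = 3598 lb.
ΣF_x = 0: A_x + 150 = 0 → A_x = -150.0 lb.

A_x = -150.0 lb, A_y = 3598 lb, B_y = 2140 lb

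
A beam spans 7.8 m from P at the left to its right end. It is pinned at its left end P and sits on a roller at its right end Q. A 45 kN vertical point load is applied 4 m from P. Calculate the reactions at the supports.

ΣM about P: Q_y·7.8 − 45·4 = 0 → Q_y = 180/7.8 = 23.0769 ≈ 23.08 kN.
ΣF_y = 0: P_y + 23.0769 − 45 = 0 → P_y = 21.92 kN.
ΣF_x = 0: no horizontal applied forces, so P_x = 0.

P_x = 0, P_y = 21.92 kN, Q_y = 23.08 kN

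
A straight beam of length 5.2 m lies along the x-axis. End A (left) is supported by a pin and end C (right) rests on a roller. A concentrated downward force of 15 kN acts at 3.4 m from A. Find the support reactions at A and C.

A_x = 0, A_y = 5.192 kN, C_y = 9.808 kN

Moments about A: C_y·5.2 − 15·3.4 = 0 → C_y = 51/5.2 = 9.80769 ≈ 9.808 kN.
ΣF_y = 0: A_y + 9.80769 − 15 = 0 → A_y = 5.192 kN.
ΣF_x = 0: no horizontal applied forces, so A_x = 0.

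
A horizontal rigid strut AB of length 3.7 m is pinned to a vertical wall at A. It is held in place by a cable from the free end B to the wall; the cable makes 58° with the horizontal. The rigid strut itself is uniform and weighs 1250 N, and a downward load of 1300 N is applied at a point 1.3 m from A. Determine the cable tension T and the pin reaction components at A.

T = 1276 N, A_x = 676.0 N, A_y = 1468 N

ΣM about A: T·sin58°·3.7 − 1250·1.85 − 1300·1.3 = 0 → T = 4002.5/(3.7·0.848048) = 1275.58 ≈ 1276 N.
ΣF_x = 0: A_x − T·cos58° = 0 → A_x = 1275.58 × 0.529919 = 676.0 N.
ΣF_y = 0: A_y + T·sin58° − 1250 − 1300 = 0 → A_y = 2550 − 1275.58 × 0.848048 = 1468 N.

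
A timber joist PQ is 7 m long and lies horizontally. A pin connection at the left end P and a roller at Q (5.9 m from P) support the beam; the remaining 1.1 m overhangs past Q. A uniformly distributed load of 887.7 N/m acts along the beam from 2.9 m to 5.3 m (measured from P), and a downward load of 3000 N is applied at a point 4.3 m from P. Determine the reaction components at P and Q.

Resultant of the distributed load: 887.7 × 2.4 = 2130.48 N at 4.1 m from P.
Taking moments about P: Q_y·5.9 − (887.7·2.4)·4.1 − 3000·4.3 = 0 → Q_y = 21634.968/5.9 = 3666.94 ≈ 3667 N.
ΣF_y = 0: P_y + 3666.94 − 887.7·2.4 − 3000 = 0 → P_y = 1464 N.
ΣF_x = 0: no horizontal applied forces, so P_x = 0.

P_x = 0, P_y = 1464 N, Q_y = 3667 N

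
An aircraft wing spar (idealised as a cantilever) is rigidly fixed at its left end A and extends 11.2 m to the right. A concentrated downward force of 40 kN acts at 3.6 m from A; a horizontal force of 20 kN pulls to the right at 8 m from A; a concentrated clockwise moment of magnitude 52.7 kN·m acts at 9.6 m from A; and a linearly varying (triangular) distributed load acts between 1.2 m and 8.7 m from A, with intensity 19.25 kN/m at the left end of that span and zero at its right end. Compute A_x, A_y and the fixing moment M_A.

A_x = -20.00 kN, A_y = 112.2 kN, M_A = 463.8 kN·m

Resultant of the triangular load: ½ × 19.25 × 7.5 = 72.1875 kN, acting at 3.7 m from A (one-third of the span from the peak).
ΣF_x = 0: A_x + 20 = 0 → A_x = -20.00 kN.
ΣF_y = 0: A_y − 40 − ½·19.25·7.5 = 0 → A_y = 112.2 kN.
ΣM about A: M_A − 40·3.6 − 52.7 − (½·19.25·7.5)·3.7 = 0 → M_A = 463.8 kN·m.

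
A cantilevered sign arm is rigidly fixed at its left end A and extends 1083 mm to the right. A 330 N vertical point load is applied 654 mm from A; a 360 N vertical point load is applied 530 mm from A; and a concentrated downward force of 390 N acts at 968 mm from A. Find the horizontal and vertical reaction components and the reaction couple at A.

A_x = 0, A_y = 1080 N, M_A = 784100 N·mm

ΣF_x = 0: A_x = 0.
ΣF_y = 0: A_y − 330 − 360 − 390 = 0 → A_y = 1080 N.
ΣM about A: M_A − 330·654 − 360·530 − 390·968 = 0 → M_A = 784100 N·mm.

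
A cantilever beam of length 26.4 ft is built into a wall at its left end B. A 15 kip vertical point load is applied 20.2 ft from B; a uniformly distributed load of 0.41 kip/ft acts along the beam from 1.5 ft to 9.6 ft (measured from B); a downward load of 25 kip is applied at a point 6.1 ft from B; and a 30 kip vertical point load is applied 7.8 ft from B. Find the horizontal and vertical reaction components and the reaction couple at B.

Resultant of the distributed load: 0.41 × 8.1 = 3.321 kip at 5.55 ft from B.
ΣF_x = 0: B_x = 0.
ΣF_y = 0: B_y − 15 − 0.41·8.1 − 25 − 30 = 0 → B_y = 73.32 kip.
ΣM about B: M_B − 15·20.2 − (0.41·8.1)·5.55 − 25·6.1 − 30·7.8 = 0 → M_B = 707.9 kip·ft.

B_x = 0, B_y = 73.32 kip, M_B = 707.9 kip·ft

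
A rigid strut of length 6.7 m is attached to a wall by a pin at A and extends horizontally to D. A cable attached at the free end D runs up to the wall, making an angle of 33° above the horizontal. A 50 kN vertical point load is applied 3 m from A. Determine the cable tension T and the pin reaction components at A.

ΣM about A: T·sin33°·6.7 − 50·3 = 0 → T = 150/(6.7·0.544639) = 41.1062 ≈ 41.11 kN.
ΣF_x = 0: A_x − T·cos33° = 0 → A_x = 41.1062 × 0.838671 = 34.47 kN.
ΣF_y = 0: A_y + T·sin33° − 50 = 0 → A_y = 50 − 41.1062 × 0.544639 = 27.61 kN.

T = 41.11 kN, A_x = 34.47 kN, A_y = 27.61 kN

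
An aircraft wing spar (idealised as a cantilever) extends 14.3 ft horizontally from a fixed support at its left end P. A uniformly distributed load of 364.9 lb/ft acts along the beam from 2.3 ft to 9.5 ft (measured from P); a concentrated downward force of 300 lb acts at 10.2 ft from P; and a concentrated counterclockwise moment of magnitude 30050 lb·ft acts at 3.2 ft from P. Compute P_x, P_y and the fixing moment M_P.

Resultant of the distributed load: 364.9 × 7.2 = 2627.28 lb at 5.9 ft from P.
ΣF_x = 0: P_x = 0.
ΣF_y = 0: P_y − 364.9·7.2 − 300 = 0 → P_y = 2927 lb.
ΣM about P: M_P − (364.9·7.2)·5.9 − 300·10.2 + 30050 = 0 → M_P = -11490 lb·ft.

P_x = 0, P_y = 2927 lb, M_P = -11490 lb·ft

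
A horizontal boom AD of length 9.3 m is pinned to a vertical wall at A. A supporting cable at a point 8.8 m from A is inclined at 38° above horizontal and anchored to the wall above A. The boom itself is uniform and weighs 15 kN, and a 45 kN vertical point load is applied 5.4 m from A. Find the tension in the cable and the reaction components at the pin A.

ΣM about A: T·sin38°·8.8 − 15·4.65 − 45·5.4 = 0 → T = 312.75/(8.8·0.615661) = 57.7262 ≈ 57.73 kN.
ΣF_x = 0: A_x − T·cos38° = 0 → A_x = 57.7262 × 0.788011 = 45.49 kN.
ΣF_y = 0: A_y + T·sin38° − 15 − 45 = 0 → A_y = 60 − 57.7262 × 0.615661 = 24.46 kN.

T = 57.73 kN, A_x = 45.49 kN, A_y = 24.46 kN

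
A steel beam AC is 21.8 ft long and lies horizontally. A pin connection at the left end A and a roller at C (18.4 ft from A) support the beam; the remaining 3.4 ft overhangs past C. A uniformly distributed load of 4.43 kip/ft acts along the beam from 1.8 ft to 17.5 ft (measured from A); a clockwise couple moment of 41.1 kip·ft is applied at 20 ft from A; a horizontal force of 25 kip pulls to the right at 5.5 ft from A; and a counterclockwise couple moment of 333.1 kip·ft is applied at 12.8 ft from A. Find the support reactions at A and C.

A_x = -25.00 kip, A_y = 48.94 kip, C_y = 20.61 kip

Resultant of the distributed load: 4.43 × 15.7 = 69.551 kip at 9.65 ft from A.
ΣM about A: C_y·18.4 − (4.43·15.7)·9.65 − 41.1 + 333.1 = 0 → C_y = 379.16715/18.4 = 20.6069 ≈ 20.61 kip.
ΣF_y = 0: A_y + 20.6069 − 4.43·15.7 = 0 → A_y = 48.94 kip.
ΣF_x = 0: A_x + 25 = 0 → A_x = -25.00 kip.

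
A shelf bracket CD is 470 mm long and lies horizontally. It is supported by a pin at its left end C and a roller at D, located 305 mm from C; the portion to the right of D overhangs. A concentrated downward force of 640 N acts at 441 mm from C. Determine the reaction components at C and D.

Moments about C: D_y·305 − 640·441 = 0 → D_y = 282240/305 = 925.377 ≈ 925.4 N.
ΣF_y = 0: C_y + 925.377 − 640 = 0 → C_y = -285.4 N.
ΣF_x = 0: no horizontal applied forces, so C_x = 0.

C_x = 0, C_y = -285.4 N, D_y = 925.4 N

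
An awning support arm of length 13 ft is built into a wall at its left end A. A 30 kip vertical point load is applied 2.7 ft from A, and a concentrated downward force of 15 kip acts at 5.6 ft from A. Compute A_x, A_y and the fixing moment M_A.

ΣF_x = 0: A_x = 0.
ΣF_y = 0: A_y − 30 − 15 = 0 → A_y = 45.00 kip.
ΣM about A: M_A − 30·2.7 − 15·5.6 = 0 → M_A = 165.0 kip·ft.

A_x = 0, A_y = 45.00 kip, M_A = 165.0 kip·ft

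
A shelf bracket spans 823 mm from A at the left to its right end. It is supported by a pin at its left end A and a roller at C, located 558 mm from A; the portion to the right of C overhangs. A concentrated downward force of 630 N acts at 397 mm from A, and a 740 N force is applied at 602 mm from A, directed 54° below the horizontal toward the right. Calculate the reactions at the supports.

Moments about A: C_y·558 − 630·397 − 740·sin54°·602 = 0 → C_y = 610511/558 = 1094.11 ≈ 1094 N.
ΣF_y = 0: A_y + 1094.11 − 630 − 740·sin54° = 0 → A_y = 134.6 N.
ΣF_x = 0: A_x + 740·cos54° = 0 → A_x = -435.0 N.

A_x = -435.0 N, A_y = 134.6 N, C_y = 1094 N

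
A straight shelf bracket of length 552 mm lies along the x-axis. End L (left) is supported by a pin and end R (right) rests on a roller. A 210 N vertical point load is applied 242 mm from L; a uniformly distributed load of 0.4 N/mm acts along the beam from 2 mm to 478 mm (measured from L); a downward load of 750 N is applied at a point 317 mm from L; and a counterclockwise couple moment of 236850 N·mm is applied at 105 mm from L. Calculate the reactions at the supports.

Resultant of the distributed load: 0.4 × 476 = 190.4 N at 240 mm from L.
Moments about L: R_y·552 − 210·242 − (0.4·476)·240 − 750·317 + 236850 = 0 → R_y = 97416/552 = 176.478 ≈ 176.5 N.
ΣF_y = 0: L_y + 176.478 − 210 − 0.4·476 − 750 = 0 → L_y = 973.9 N.
ΣF_x = 0: no horizontal applied forces, so L_x = 0.

L_x = 0, L_y = 973.9 N, R_y = 176.5 N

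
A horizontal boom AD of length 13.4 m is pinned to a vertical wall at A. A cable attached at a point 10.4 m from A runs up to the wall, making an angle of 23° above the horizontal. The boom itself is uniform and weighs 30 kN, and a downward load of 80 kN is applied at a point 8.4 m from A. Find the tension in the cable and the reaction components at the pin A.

T = 214.8 kN, A_x = 197.8 kN, A_y = 26.06 kN

ΣM about A: T·sin23°·10.4 − 30·6.7 − 80·8.4 = 0 → T = 873/(10.4·0.390731) = 214.834 ≈ 214.8 kN.
ΣF_x = 0: A_x − T·cos23° = 0 → A_x = 214.834 × 0.920505 = 197.8 kN.
ΣF_y = 0: A_y + T·sin23° − 30 − 80 = 0 → A_y = 110 − 214.834 × 0.390731 = 26.06 kN.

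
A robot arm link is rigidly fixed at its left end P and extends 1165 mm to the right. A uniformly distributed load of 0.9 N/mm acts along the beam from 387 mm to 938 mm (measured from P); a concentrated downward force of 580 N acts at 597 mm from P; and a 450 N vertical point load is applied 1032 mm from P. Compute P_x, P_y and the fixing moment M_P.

Resultant of the distributed load: 0.9 × 551 = 495.9 N at 662.5 mm from P.
ΣF_x = 0: P_x = 0.
ΣF_y = 0: P_y − 0.9·551 − 580 − 450 = 0 → P_y = 1526 N.
ΣM about P: M_P − (0.9·551)·662.5 − 580·597 − 450·1032 = 0 → M_P = 1139000 N·mm.

P_x = 0, P_y = 1526 N, M_P = 1139000 N·mm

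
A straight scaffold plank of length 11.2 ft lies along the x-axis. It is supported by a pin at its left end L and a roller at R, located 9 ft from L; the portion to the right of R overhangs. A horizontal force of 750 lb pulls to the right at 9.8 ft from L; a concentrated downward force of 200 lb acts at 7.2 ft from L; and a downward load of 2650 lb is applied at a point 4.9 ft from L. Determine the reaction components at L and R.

Taking moments about L: R_y·9 − 200·7.2 − 2650·4.9 = 0 → R_y = 14425/9 = 1602.78 ≈ 1603 lb.
ΣF_y = 0: L_y + 1602.78 − 200 − 2650 = 0 → L_y = 1247 lb.
ΣF_x = 0: L_x + 750 = 0 → L_x = -750.0 lb.

L_x = -750.0 lb, L_y = 1247 lb, R_y = 1603 lb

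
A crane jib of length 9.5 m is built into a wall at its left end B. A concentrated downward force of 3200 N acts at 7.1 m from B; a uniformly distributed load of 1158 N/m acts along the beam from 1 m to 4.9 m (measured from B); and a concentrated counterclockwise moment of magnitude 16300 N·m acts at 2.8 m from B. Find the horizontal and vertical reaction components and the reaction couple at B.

B_x = 0, B_y = 7716 N, M_B = 19740 N·m

Resultant of the distributed load: 1158 × 3.9 = 4516.2 N at 2.95 m from B.
ΣF_x = 0: B_x = 0.
ΣF_y = 0: B_y − 3200 − 1158·3.9 = 0 → B_y = 7716 N.
ΣM about B: M_B − 3200·7.1 − (1158·3.9)·2.95 + 16300 = 0 → M_B = 19740 N·m.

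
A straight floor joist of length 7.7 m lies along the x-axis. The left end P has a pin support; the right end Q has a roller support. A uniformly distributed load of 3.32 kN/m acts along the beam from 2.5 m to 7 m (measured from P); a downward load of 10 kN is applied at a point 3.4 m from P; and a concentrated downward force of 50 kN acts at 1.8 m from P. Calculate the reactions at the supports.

Resultant of the distributed load: 3.32 × 4.5 = 14.94 kN at 4.75 m from P.
Taking moments about P: Q_y·7.7 − (3.32·4.5)·4.75 − 10·3.4 − 50·1.8 = 0 → Q_y = 194.965/7.7 = 25.3201 ≈ 25.32 kN.
ΣF_y = 0: P_y + 25.3201 − 3.32·4.5 − 10 − 50 = 0 → P_y = 49.62 kN.
ΣF_x = 0: no horizontal applied forces, so P_x = 0.

P_x = 0, P_y = 49.62 kN, Q_y = 25.32 kN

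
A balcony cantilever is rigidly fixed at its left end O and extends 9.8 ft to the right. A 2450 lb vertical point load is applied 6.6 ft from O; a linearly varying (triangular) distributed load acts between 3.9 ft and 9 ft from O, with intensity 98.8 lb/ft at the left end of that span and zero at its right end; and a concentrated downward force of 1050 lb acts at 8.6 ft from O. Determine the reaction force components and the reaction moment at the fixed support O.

O_x = 0, O_y = 3752 lb, M_O = 26610 lb·ft

Resultant of the triangular load: ½ × 98.8 × 5.1 = 251.94 lb, acting at 5.6 ft from O (one-third of the span from the peak).
ΣF_x = 0: O_x = 0.
ΣF_y = 0: O_y − 2450 − ½·98.8·5.1 − 1050 = 0 → O_y = 3752 lb.
ΣM about O: M_O − 2450·6.6 − (½·98.8·5.1)·5.6 − 1050·8.6 = 0 → M_O = 26610 lb·ft.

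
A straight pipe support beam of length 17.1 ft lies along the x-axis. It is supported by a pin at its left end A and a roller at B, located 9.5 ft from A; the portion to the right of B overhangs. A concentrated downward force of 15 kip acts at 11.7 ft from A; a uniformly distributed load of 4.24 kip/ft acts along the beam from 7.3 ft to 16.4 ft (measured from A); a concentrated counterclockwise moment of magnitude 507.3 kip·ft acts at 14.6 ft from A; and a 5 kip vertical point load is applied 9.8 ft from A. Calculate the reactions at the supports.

A_x = 0, A_y = 40.22 kip, B_y = 18.36 kip

Resultant of the distributed load: 4.24 × 9.1 = 38.584 kip at 11.85 ft from A.
ΣM about A: B_y·9.5 − 15·11.7 − (4.24·9.1)·11.85 + 507.3 − 5·9.8 = 0 → B_y = 174.4204/9.5 = 18.36 kip.
ΣF_y = 0: A_y + 18.36 − 15 − 4.24·9.1 − 5 = 0 → A_y = 40.22 kip.
ΣF_x = 0: no horizontal applied forces, so A_x = 0.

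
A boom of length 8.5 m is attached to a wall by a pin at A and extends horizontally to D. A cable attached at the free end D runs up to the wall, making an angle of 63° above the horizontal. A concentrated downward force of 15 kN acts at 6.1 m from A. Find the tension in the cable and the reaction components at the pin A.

T = 12.08 kN, A_x = 5.485 kN, A_y = 4.235 kN

ΣM about A: T·sin63°·8.5 − 15·6.1 = 0 → T = 91.5/(8.5·0.891007) = 12.0815 ≈ 12.08 kN.
ΣF_x = 0: A_x − T·cos63° = 0 → A_x = 12.0815 × 0.45399 = 5.485 kN.
ΣF_y = 0: A_y + T·sin63° − 15 = 0 → A_y = 15 − 12.0815 × 0.891007 = 4.235 kN.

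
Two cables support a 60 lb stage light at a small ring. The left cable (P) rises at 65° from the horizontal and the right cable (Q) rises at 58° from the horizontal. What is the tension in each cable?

T_P = 37.91 lb, T_Q = 30.23 lb

ΣF_x = 0: −T_P·cos65° + T_Q·cos58° = 0 → T_Q = 0.797514·T_P.
ΣF_y = 0: T_P·sin65° + T_Q·sin58° = 60.
Substitute: T_P·(0.906308 + 0.797514·0.848048) = 60 → T_P = 37.9114 ≈ 37.91 lb.
Then T_Q = 0.797514 × 37.9114 = 30.23 lb.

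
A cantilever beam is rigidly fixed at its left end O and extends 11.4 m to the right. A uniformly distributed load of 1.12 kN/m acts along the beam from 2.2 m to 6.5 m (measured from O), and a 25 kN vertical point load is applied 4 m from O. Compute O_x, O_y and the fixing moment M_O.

Resultant of the distributed load: 1.12 × 4.3 = 4.816 kN at 4.35 m from O.
ΣF_x = 0: O_x = 0.
ΣF_y = 0: O_y − 1.12·4.3 − 25 = 0 → O_y = 29.82 kN.
ΣM about O: M_O − (1.12·4.3)·4.35 − 25·4 = 0 → M_O = 120.9 kN·m.

O_x = 0, O_y = 29.82 kN, M_O = 120.9 kN·m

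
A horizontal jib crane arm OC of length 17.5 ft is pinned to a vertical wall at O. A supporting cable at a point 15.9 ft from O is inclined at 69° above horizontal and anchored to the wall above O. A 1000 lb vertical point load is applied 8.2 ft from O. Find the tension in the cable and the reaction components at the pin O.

T = 552.4 lb, O_x = 198.0 lb, O_y = 484.3 lb

ΣM about O: T·sin69°·15.9 − 1000·8.2 = 0 → T = 8200/(15.9·0.93358) = 552.415 ≈ 552.4 lb.
ΣF_x = 0: O_x − T·cos69° = 0 → O_x = 552.415 × 0.358368 = 198.0 lb.
ΣF_y = 0: O_y + T·sin69° − 1000 = 0 → O_y = 1000 − 552.415 × 0.93358 = 484.3 lb.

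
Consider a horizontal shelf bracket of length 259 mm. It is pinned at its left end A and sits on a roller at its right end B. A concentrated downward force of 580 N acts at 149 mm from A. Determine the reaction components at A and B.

Moments about A: B_y·259 − 580·149 = 0 → B_y = 86420/259 = 333.668 ≈ 333.7 N.
ΣF_y = 0: A_y + 333.668 − 580 = 0 → A_y = 246.3 N.
ΣF_x = 0: no horizontal applied forces, so A_x = 0.

A_x = 0, A_y = 246.3 N, B_y = 333.7 N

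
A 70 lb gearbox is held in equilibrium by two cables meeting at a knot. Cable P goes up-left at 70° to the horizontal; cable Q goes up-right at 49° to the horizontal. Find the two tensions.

T_P = 52.51 lb, T_Q = 27.37 lb

ΣF_x = 0: −T_P·cos70° + T_Q·cos49° = 0 → T_Q = 0.521325·T_P.
ΣF_y = 0: T_P·sin70° + T_Q·sin49° = 70.
Substitute: T_P·(0.939693 + 0.521325·0.75471) = 70 → T_P = 52.5075 ≈ 52.51 lb.
Then T_Q = 0.521325 × 52.5075 = 27.37 lb.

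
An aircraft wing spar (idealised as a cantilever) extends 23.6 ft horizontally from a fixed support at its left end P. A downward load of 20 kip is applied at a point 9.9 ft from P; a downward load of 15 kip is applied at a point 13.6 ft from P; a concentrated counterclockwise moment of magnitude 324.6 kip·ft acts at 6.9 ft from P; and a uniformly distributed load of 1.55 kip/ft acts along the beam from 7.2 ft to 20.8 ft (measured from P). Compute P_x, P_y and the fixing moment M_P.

P_x = 0, P_y = 56.08 kip, M_P = 372.5 kip·ft

Resultant of the distributed load: 1.55 × 13.6 = 21.08 kip at 14 ft from P.
ΣF_x = 0: P_x = 0.
ΣF_y = 0: P_y − 20 − 15 − 1.55·13.6 = 0 → P_y = 56.08 kip.
ΣM about P: M_P − 20·9.9 − 15·13.6 + 324.6 − (1.55·13.6)·14 = 0 → M_P = 372.5 kip·ft.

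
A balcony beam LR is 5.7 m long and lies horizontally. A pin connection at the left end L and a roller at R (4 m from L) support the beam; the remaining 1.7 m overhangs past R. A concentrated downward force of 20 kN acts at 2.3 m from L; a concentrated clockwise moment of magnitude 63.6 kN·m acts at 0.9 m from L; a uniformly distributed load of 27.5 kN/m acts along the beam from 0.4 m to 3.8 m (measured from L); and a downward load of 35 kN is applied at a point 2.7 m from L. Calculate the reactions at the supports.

L_x = 0, L_y = 48.39 kN, R_y = 100.1 kN

Resultant of the distributed load: 27.5 × 3.4 = 93.5 kN at 2.1 m from L.
ΣM about L: R_y·4 − 20·2.3 − 63.6 − (27.5·3.4)·2.1 − 35·2.7 = 0 → R_y = 400.45/4 = 100.112 ≈ 100.1 kN.
ΣF_y = 0: L_y + 100.112 − 20 − 27.5·3.4 − 35 = 0 → L_y = 48.39 kN.
ΣF_x = 0: no horizontal applied forces, so L_x = 0.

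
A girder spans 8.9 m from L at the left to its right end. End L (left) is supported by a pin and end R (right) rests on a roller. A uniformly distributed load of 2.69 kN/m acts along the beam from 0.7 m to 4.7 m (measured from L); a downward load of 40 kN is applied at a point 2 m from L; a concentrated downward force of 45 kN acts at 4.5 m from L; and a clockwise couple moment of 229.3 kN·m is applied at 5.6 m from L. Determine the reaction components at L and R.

L_x = 0, L_y = 34.99 kN, R_y = 60.77 kN

Resultant of the distributed load: 2.69 × 4 = 10.76 kN at 2.7 m from L.
Taking moments about L: R_y·8.9 − (2.69·4)·2.7 − 40·2 − 45·4.5 − 229.3 = 0 → R_y = 540.852/8.9 = 60.7699 ≈ 60.77 kN.
ΣF_y = 0: L_y + 60.7699 − 2.69·4 − 40 − 45 = 0 → L_y = 34.99 kN.
ΣF_x = 0: no horizontal applied forces, so L_x = 0.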